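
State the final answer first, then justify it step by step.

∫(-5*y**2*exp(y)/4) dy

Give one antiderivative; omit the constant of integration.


The answer is -5*y**2*exp(y)/4 + 5*y*exp(y)/2 - 5*exp(y)/2.
Step 1. Integrate ∫(-5*y**2*exp(y)/4) dy by parts with u = y**2, dv = (-5*exp(y)/4) dy, so v = -5*exp(y)/4: now -5*y**2*exp(y)/4 + ∫(5*y*exp(y)/2) dy.
Step 2. Integrate ∫(5*y*exp(y)/2) dy by parts with u = y, dv = (5*exp(y)/2) dy, so v = 5*exp(y)/2: now -5*y**2*exp(y)/4 + 5*y*exp(y)/2 + ∫(-5*exp(y)/2) dy.
Step 3. Evaluate the standard form: now -5*y**2*exp(y)/4 + 5*y*exp(y)/2 - 5*exp(y)/2.
Answer: -5*y**2*exp(y)/4 + 5*y*exp(y)/2 - 5*exp(y)/2.


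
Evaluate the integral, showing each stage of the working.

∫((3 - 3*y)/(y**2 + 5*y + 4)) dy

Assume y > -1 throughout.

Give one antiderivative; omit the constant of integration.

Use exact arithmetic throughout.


Step 1. Decompose ∫((3 - 3*y)/(y**2 + 5*y + 4)) dy by partial fractions, (3 - 3*y)/(y**2 + 5*y + 4) = -5/(y + 4) + 2/(y + 1): now ∫(2/(y + 1)) dy + ∫(-5/(y + 4)) dy.
Step 2. Evaluate the standard form [assuming y > -4]: now -5*log(y + 4) + ∫(2/(y + 1)) dy.
Step 3. Evaluate the standard form [assuming y > -1]: now 2*log(y + 1) - 5*log(y + 4).
Answer: 2*log(y + 1) - 5*log(y + 4).


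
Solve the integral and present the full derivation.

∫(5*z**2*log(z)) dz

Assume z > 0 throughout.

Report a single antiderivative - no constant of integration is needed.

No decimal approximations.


Step 1. Integrate ∫(5*z**2*log(z)) dz by parts with u = log(z), dv = (5*z**2) dz, so v = 5*z**3/3 [assuming z > 0]: now 5*z**3*log(z)/3 + ∫(-5*z**2/3) dz.
Step 2. Evaluate the standard form: now 5*z**3*log(z)/3 - 5*z**3/9.
Answer: 5*z**3*log(z)/3 - 5*z**3/9.


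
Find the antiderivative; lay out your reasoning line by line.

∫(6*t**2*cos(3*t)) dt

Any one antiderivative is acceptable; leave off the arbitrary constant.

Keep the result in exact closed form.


Step 1. Integrate ∫(6*t**2*cos(3*t)) dt by parts with u = t**2, dv = (6*cos(3*t)) dt, so v = 2*sin(3*t): now 2*t**2*sin(3*t) + ∫(-4*t*sin(3*t)) dt.
Step 2. Integrate ∫(-4*t*sin(3*t)) dt by parts with u = t, dv = (-4*sin(3*t)) dt, so v = 4*cos(3*t)/3: now 2*t**2*sin(3*t) + 4*t*cos(3*t)/3 + ∫(-4*cos(3*t)/3) dt.
Step 3. Evaluate the standard form: now 2*t**2*sin(3*t) + 4*t*cos(3*t)/3 - 4*sin(3*t)/9.
Answer: 2*t**2*sin(3*t) + 4*t*cos(3*t)/3 - 4*sin(3*t)/9.


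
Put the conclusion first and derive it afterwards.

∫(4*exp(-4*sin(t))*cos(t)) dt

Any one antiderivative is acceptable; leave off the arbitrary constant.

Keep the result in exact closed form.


The answer is -exp(-4*sin(t)).
Step 1. Substitute u = sin(t), turning ∫(4*exp(-4*sin(t))*cos(t)) dt into ∫(4*exp(-4*u)) du: now ∫(4*exp(-4*u)) du.
Step 2. Evaluate the standard form: now -exp(-4*u).
Step 3. Substitute back u = sin(t): now -exp(-4*sin(t)).
Answer: -exp(-4*sin(t)).


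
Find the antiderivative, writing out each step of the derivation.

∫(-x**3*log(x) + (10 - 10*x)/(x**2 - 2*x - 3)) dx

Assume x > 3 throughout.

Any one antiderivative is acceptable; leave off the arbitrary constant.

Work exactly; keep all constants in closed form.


Step 1. Rewrite: now ∫(-x**3*log(x)) dx + ∫((10 - 10*x)/(x**2 - 2*x - 3)) dx.
Step 2. Decompose ∫((10 - 10*x)/(x**2 - 2*x - 3)) dx by partial fractions, (10 - 10*x)/(x**2 - 2*x - 3) = -5/(x + 1) - 5/(x - 3): now ∫(-x**3*log(x)) dx + ∫(-5/(x - 3)) dx + ∫(-5/(x + 1)) dx.
Step 3. Evaluate the standard form [assuming x > 3]: now -5*log(x - 3) + ∫(-x**3*log(x)) dx + ∫(-5/(x + 1)) dx.
Step 4. Evaluate the standard form [assuming x > -1]: now -5*log(x - 3) - 5*log(x + 1) + ∫(-x**3*log(x)) dx.
Step 5. Integrate ∫(-x**3*log(x)) dx by parts with u = log(x), dv = (-x**3) dx, so v = -x**4/4 [assuming x > 0]: now -x**4*log(x)/4 - 5*log(x - 3) - 5*log(x + 1) + ∫(x**3/4) dx.
Step 6. Evaluate the standard form: now -x**4*log(x)/4 + x**4/16 - 5*log(x - 3) - 5*log(x + 1).
Answer: -x**4*log(x)/4 + x**4/16 - 5*log(x - 3) - 5*log(x + 1).


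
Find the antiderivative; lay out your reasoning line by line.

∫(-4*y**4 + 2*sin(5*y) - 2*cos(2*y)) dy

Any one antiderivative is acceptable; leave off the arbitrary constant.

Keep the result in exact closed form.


Step 1. Rewrite: now ∫(-4*y**4) dy + ∫(2*sin(5*y)) dy + ∫(-2*cos(2*y)) dy.
Step 2. Evaluate the standard form: now -sin(2*y) + ∫(-4*y**4) dy + ∫(2*sin(5*y)) dy.
Step 3. Evaluate the standard form: now -sin(2*y) - 2*cos(5*y)/5 + ∫(-4*y**4) dy.
Step 4. Evaluate the standard form: now -4*y**5/5 - sin(2*y) - 2*cos(5*y)/5.
Answer: -4*y**5/5 - sin(2*y) - 2*cos(5*y)/5.


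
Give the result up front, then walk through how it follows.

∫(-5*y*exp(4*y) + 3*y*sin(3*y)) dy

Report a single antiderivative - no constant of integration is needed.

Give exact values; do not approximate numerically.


The answer is -5*y*exp(4*y)/4 - y*cos(3*y) + 5*exp(4*y)/16 + sin(3*y)/3.
Step 1. Rewrite: now ∫(-5*y*exp(4*y)) dy + ∫(3*y*sin(3*y)) dy.
Step 2. Integrate ∫(-5*y*exp(4*y)) dy by parts with u = y, dv = (-5*exp(4*y)) dy, so v = -5*exp(4*y)/4: now -5*y*exp(4*y)/4 + ∫(3*y*sin(3*y)) dy + ∫(5*exp(4*y)/4) dy.
Step 3. Evaluate the standard form: now -5*y*exp(4*y)/4 + 5*exp(4*y)/16 + ∫(3*y*sin(3*y)) dy.
Step 4. Integrate ∫(3*y*sin(3*y)) dy by parts with u = y, dv = (3*sin(3*y)) dy, so v = -cos(3*y): now -5*y*exp(4*y)/4 - y*cos(3*y) + 5*exp(4*y)/16 + ∫(cos(3*y)) dy.
Step 5. Evaluate the standard form: now -5*y*exp(4*y)/4 - y*cos(3*y) + 5*exp(4*y)/16 + sin(3*y)/3.
Answer: -5*y*exp(4*y)/4 - y*cos(3*y) + 5*exp(4*y)/16 + sin(3*y)/3.


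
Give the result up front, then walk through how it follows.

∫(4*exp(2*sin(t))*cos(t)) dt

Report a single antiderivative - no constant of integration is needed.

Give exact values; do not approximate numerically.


The answer is 2*exp(2*sin(t)).
Step 1. Substitute u = sin(t), turning ∫(4*exp(2*sin(t))*cos(t)) dt into ∫(4*exp(2*u)) du: now ∫(4*exp(2*u)) du.
Step 2. Evaluate the standard form: now 2*exp(2*u).
Step 3. Substitute back u = sin(t): now 2*exp(2*sin(t)).
Answer: 2*exp(2*sin(t)).


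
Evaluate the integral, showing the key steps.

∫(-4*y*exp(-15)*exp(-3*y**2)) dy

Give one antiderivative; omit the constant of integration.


Step 1. Substitute u = y**2 + 5, turning ∫(-4*y*exp(-15)*exp(-3*y**2)) dy into ∫(-2*exp(-3*u)) du: now ∫(-2*exp(-3*u)) du.
Step 2. Evaluate the standard form: now 2*exp(-3*u)/3.
Step 3. Substitute back u = y**2 + 5: now 2*exp(-3*y**2 - 15)/3.
Answer: 2*exp(-3*y**2 - 15)/3.


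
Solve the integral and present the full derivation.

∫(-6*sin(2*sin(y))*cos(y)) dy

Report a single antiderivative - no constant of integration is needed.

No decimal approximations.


Step 1. Substitute u = sin(y), turning ∫(-6*sin(2*sin(y))*cos(y)) dy into ∫(-6*sin(2*u)) du: now ∫(-6*sin(2*u)) du.
Step 2. Evaluate the standard form: now 3*cos(2*u).
Step 3. Substitute back u = sin(y): now 3*cos(2*sin(y)).
Answer: 3*cos(2*sin(y)).


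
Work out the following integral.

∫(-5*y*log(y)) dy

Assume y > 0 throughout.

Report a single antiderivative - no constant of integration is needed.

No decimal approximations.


Answer: -5*y**2*log(y)/2 + 5*y**2/4.


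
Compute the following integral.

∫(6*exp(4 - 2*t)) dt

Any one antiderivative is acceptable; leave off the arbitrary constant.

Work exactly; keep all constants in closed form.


Answer: -3*exp(4 - 2*t).


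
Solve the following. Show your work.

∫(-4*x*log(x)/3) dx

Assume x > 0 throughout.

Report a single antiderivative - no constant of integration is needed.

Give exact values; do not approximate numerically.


Step 1. Integrate ∫(-4*x*log(x)/3) dx by parts with u = log(x), dv = (-4*x/3) dx, so v = -2*x**2/3 [assuming x > 0]: now -2*x**2*log(x)/3 + ∫(2*x/3) dx.
Step 2. Evaluate the standard form: now -2*x**2*log(x)/3 + x**2/3.
Answer: -2*x**2*log(x)/3 + x**2/3.


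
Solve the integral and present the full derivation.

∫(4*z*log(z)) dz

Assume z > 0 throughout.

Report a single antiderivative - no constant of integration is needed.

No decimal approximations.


Step 1. Integrate ∫(4*z*log(z)) dz by parts with u = log(z), dv = (4*z) dz, so v = 2*z**2 [assuming z > 0]: now 2*z**2*log(z) + ∫(-2*z) dz.
Step 2. Evaluate the standard form: now 2*z**2*log(z) - z**2.
Answer: 2*z**2*log(z) - z**2.


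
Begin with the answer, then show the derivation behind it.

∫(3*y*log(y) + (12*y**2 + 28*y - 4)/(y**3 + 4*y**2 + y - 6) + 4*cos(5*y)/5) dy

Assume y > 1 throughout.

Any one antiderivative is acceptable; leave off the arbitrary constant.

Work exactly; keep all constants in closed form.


The answer is 3*y**2*log(y)/2 - 3*y**2/4 + 3*log(y - 1) + 4*log(y + 2) + 5*log(y + 3) + 4*sin(5*y)/25.
Step 1. Rewrite: now ∫(3*y*log(y)) dy + ∫((12*y**2 + 28*y - 4)/(y**3 + 4*y**2 + y - 6)) dy + ∫(4*cos(5*y)/5) dy.
Step 2. Integrate ∫(3*y*log(y)) dy by parts with u = log(y), dv = (3*y) dy, so v = 3*y**2/2 [assuming y > 0]: now 3*y**2*log(y)/2 + ∫(-3*y/2) dy + ∫((12*y**2 + 28*y - 4)/(y**3 + 4*y**2 + y - 6)) dy + ∫(4*cos(5*y)/5) dy.
Step 3. Evaluate the standard form: now 3*y**2*log(y)/2 - 3*y**2/4 + ∫((12*y**2 + 28*y - 4)/(y**3 + 4*y**2 + y - 6)) dy + ∫(4*cos(5*y)/5) dy.
Step 4. Evaluate the standard form: now 3*y**2*log(y)/2 - 3*y**2/4 + 4*sin(5*y)/25 + ∫((12*y**2 + 28*y - 4)/(y**3 + 4*y**2 + y - 6)) dy.
Step 5. Decompose ∫((12*y**2 + 28*y - 4)/(y**3 + 4*y**2 + y - 6)) dy by partial fractions, (12*y**2 + 28*y - 4)/(y**3 + 4*y**2 + y - 6) = 5/(y + 3) + 4/(y + 2) + 3/(y - 1): now 3*y**2*log(y)/2 - 3*y**2/4 + 4*sin(5*y)/25 + ∫(3/(y - 1)) dy + ∫(4/(y + 2)) dy + ∫(5/(y + 3)) dy.
Step 6. Evaluate the standard form [assuming y > 1]: now 3*y**2*log(y)/2 - 3*y**2/4 + 3*log(y - 1) + 4*sin(5*y)/25 + ∫(4/(y + 2)) dy + ∫(5/(y + 3)) dy.
Step 7. Evaluate the standard form [assuming y > -3]: now 3*y**2*log(y)/2 - 3*y**2/4 + 3*log(y - 1) + 5*log(y + 3) + 4*sin(5*y)/25 + ∫(4/(y + 2)) dy.
Step 8. Evaluate the standard form [assuming y > -2]: now 3*y**2*log(y)/2 - 3*y**2/4 + 3*log(y - 1) + 4*log(y + 2) + 5*log(y + 3) + 4*sin(5*y)/25.
Answer: 3*y**2*log(y)/2 - 3*y**2/4 + 3*log(y - 1) + 4*log(y + 2) + 5*log(y + 3) + 4*sin(5*y)/25.


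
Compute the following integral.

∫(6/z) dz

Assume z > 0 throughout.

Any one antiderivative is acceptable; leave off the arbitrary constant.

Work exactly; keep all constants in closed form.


Answer: 6*log(z).


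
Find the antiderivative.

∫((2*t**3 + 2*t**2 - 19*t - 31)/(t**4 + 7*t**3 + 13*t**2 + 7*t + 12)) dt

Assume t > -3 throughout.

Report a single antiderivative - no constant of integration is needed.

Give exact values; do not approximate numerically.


Answer: -log(t + 3) + 3*log(t + 4) - 3*atan(t).


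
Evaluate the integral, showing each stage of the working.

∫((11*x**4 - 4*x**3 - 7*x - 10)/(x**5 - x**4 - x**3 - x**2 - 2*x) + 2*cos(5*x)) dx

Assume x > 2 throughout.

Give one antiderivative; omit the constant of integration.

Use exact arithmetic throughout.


Step 1. Rewrite: now ∫((11*x**4 - 4*x**3 - 7*x - 10)/(x**5 - x**4 - x**3 - x**2 - 2*x)) dx + ∫(2*cos(5*x)) dx.
Step 2. Decompose ∫((11*x**4 - 4*x**3 - 7*x - 10)/(x**5 - x**4 - x**3 - x**2 - 2*x)) dx by partial fractions, (11*x**4 - 4*x**3 - 7*x - 10)/(x**5 - x**4 - x**3 - x**2 - 2*x) = 1/(x**2 + 1) + 2/(x + 1) + 4/(x - 2) + 5/x: now ∫(5/x) dx + ∫(4/(x - 2)) dx + ∫(2/(x + 1)) dx + ∫(1/(x**2 + 1)) dx + ∫(2*cos(5*x)) dx.
Step 3. Evaluate the standard form [assuming x > -1]: now 2*log(x + 1) + ∫(5/x) dx + ∫(4/(x - 2)) dx + ∫(1/(x**2 + 1)) dx + ∫(2*cos(5*x)) dx.
Step 4. Evaluate the standard form [assuming x > 0]: now 5*log(x) + 2*log(x + 1) + ∫(4/(x - 2)) dx + ∫(1/(x**2 + 1)) dx + ∫(2*cos(5*x)) dx.
Step 5. Evaluate the standard form [assuming x > 2]: now 5*log(x) + 4*log(x - 2) + 2*log(x + 1) + ∫(1/(x**2 + 1)) dx + ∫(2*cos(5*x)) dx.
Step 6. Evaluate the standard form: now 5*log(x) + 4*log(x - 2) + 2*log(x + 1) + atan(x) + ∫(2*cos(5*x)) dx.
Step 7. Evaluate the standard form: now 5*log(x) + 4*log(x - 2) + 2*log(x + 1) + 2*sin(5*x)/5 + atan(x).
Answer: 5*log(x) + 4*log(x - 2) + 2*log(x + 1) + 2*sin(5*x)/5 + atan(x).


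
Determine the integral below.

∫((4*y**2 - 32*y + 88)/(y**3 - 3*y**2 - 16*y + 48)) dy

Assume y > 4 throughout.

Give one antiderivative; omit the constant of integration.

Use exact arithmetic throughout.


Answer: 3*log(y - 4) - 4*log(y - 3) + 5*log(y + 4).


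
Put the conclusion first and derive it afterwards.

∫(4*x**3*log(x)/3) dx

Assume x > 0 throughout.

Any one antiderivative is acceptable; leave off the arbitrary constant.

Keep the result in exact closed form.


The answer is x**4*log(x)/3 - x**4/12.
Step 1. Integrate ∫(4*x**3*log(x)/3) dx by parts with u = log(x), dv = (4*x**3/3) dx, so v = x**4/3 [assuming x > 0]: now x**4*log(x)/3 + ∫(-x**3/3) dx.
Step 2. Evaluate the standard form: now x**4*log(x)/3 - x**4/12.
Answer: x**4*log(x)/3 - x**4/12.


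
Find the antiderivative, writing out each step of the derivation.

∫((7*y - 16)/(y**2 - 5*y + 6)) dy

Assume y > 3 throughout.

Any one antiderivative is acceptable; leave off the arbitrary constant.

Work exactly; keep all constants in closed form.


Step 1. Decompose ∫((7*y - 16)/(y**2 - 5*y + 6)) dy by partial fractions, (7*y - 16)/(y**2 - 5*y + 6) = 2/(y - 2) + 5/(y - 3): now ∫(5/(y - 3)) dy + ∫(2/(y - 2)) dy.
Step 2. Evaluate the standard form [assuming y > 3]: now 5*log(y - 3) + ∫(2/(y - 2)) dy.
Step 3. Evaluate the standard form [assuming y > 2]: now 5*log(y - 3) + 2*log(y - 2).
Answer: 5*log(y - 3) + 2*log(y - 2).


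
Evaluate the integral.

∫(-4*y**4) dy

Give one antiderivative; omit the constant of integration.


Answer: -4*y**5/5.


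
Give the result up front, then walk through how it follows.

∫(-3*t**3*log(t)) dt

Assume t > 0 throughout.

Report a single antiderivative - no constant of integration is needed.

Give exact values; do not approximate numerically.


The answer is -3*t**4*log(t)/4 + 3*t**4/16.
Step 1. Integrate ∫(-3*t**3*log(t)) dt by parts with u = log(t), dv = (-3*t**3) dt, so v = -3*t**4/4 [assuming t > 0]: now -3*t**4*log(t)/4 + ∫(3*t**3/4) dt.
Step 2. Evaluate the standard form: now -3*t**4*log(t)/4 + 3*t**4/16.
Answer: -3*t**4*log(t)/4 + 3*t**4/16.


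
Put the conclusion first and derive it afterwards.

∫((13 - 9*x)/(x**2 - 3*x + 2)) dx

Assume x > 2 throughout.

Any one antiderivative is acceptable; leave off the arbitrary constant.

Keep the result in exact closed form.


The answer is -5*log(x - 2) - 4*log(x - 1).
Step 1. Decompose ∫((13 - 9*x)/(x**2 - 3*x + 2)) dx by partial fractions, (13 - 9*x)/(x**2 - 3*x + 2) = -4/(x - 1) - 5/(x - 2): now ∫(-5/(x - 2)) dx + ∫(-4/(x - 1)) dx.
Step 2. Evaluate the standard form [assuming x > 1]: now -4*log(x - 1) + ∫(-5/(x - 2)) dx.
Step 3. Evaluate the standard form [assuming x > 2]: now -5*log(x - 2) - 4*log(x - 1).
Answer: -5*log(x - 2) - 4*log(x - 1).


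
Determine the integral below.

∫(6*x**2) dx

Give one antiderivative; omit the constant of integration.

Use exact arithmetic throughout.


Answer: 2*x**3.


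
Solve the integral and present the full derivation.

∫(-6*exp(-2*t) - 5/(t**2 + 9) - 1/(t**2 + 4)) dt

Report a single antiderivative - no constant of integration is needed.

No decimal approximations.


Step 1. Rewrite: now ∫(-1/(t**2 + 4)) dt + ∫(-5/(t**2 + 9)) dt + ∫(-6*exp(-2*t)) dt.
Step 2. Evaluate the standard form: now -atan(t/2)/2 + ∫(-5/(t**2 + 9)) dt + ∫(-6*exp(-2*t)) dt.
Step 3. Evaluate the standard form: now -atan(t/2)/2 + ∫(-5/(t**2 + 9)) dt + 3*exp(-2*t).
Step 4. Evaluate the standard form: now -5*atan(t/3)/3 - atan(t/2)/2 + 3*exp(-2*t).
Answer: -5*atan(t/3)/3 - atan(t/2)/2 + 3*exp(-2*t).


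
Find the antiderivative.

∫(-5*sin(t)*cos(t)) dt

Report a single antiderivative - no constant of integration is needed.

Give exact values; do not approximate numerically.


Answer: -5*sin(t)**2/2.


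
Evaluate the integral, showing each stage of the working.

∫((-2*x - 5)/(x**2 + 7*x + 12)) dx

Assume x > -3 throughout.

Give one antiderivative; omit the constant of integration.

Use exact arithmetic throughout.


Step 1. Decompose ∫((-2*x - 5)/(x**2 + 7*x + 12)) dx by partial fractions, (-2*x - 5)/(x**2 + 7*x + 12) = -3/(x + 4) + 1/(x + 3): now ∫(1/(x + 3)) dx + ∫(-3/(x + 4)) dx.
Step 2. Evaluate the standard form [assuming x > -3]: now log(x + 3) + ∫(-3/(x + 4)) dx.
Step 3. Evaluate the standard form [assuming x > -4]: now log(x + 3) - 3*log(x + 4).
Answer: log(x + 3) - 3*log(x + 4).


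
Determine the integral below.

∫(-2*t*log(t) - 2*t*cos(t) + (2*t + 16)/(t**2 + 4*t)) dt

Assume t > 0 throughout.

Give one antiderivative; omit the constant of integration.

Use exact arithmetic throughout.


Answer: -t**2*log(t) + t**2/2 - 2*t*sin(t) + 4*log(t) - 2*log(t + 4) - 2*cos(t).


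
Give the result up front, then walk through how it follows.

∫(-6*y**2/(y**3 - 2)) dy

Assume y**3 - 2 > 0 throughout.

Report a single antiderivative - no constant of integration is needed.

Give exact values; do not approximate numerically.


The answer is -2*log(y**3 - 2).
Step 1. Substitute u = y**3 - 2, turning ∫(-6*y**2/(y**3 - 2)) dy into ∫(-2/u) du: now ∫(-2/u) du.
Step 2. Evaluate the standard form [assuming u > 0]: now -2*log(u).
Step 3. Substitute back u = y**3 - 2: now -2*log(y**3 - 2).
Answer: -2*log(y**3 - 2).


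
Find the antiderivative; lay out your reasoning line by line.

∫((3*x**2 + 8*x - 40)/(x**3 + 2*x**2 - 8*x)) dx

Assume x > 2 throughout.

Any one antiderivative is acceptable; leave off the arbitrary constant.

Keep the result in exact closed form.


Step 1. Decompose ∫((3*x**2 + 8*x - 40)/(x**3 + 2*x**2 - 8*x)) dx by partial fractions, (3*x**2 + 8*x - 40)/(x**3 + 2*x**2 - 8*x) = -1/(x + 4) - 1/(x - 2) + 5/x: now ∫(5/x) dx + ∫(-1/(x - 2)) dx + ∫(-1/(x + 4)) dx.
Step 2. Evaluate the standard form [assuming x > 2]: now -log(x - 2) + ∫(5/x) dx + ∫(-1/(x + 4)) dx.
Step 3. Evaluate the standard form [assuming x > 0]: now 5*log(x) - log(x - 2) + ∫(-1/(x + 4)) dx.
Step 4. Evaluate the standard form [assuming x > -4]: now 5*log(x) - log(x - 2) - log(x + 4).
Answer: 5*log(x) - log(x - 2) - log(x + 4).


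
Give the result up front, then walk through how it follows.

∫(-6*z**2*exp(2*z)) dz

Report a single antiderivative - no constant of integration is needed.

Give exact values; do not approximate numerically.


The answer is -3*z**2*exp(2*z) + 3*z*exp(2*z) - 3*exp(2*z)/2.
Step 1. Integrate ∫(-6*z**2*exp(2*z)) dz by parts with u = z**2, dv = (-6*exp(2*z)) dz, so v = -3*exp(2*z): now -3*z**2*exp(2*z) + ∫(6*z*exp(2*z)) dz.
Step 2. Integrate ∫(6*z*exp(2*z)) dz by parts with u = z, dv = (6*exp(2*z)) dz, so v = 3*exp(2*z): now -3*z**2*exp(2*z) + 3*z*exp(2*z) + ∫(-3*exp(2*z)) dz.
Step 3. Evaluate the standard form: now -3*z**2*exp(2*z) + 3*z*exp(2*z) - 3*exp(2*z)/2.
Answer: -3*z**2*exp(2*z) + 3*z*exp(2*z) - 3*exp(2*z)/2.


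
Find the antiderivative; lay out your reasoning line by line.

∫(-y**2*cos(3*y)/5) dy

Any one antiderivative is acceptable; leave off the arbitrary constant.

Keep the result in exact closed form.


Step 1. Integrate ∫(-y**2*cos(3*y)/5) dy by parts with u = y**2, dv = (-cos(3*y)/5) dy, so v = -sin(3*y)/15: now -y**2*sin(3*y)/15 + ∫(2*y*sin(3*y)/15) dy.
Step 2. Integrate ∫(2*y*sin(3*y)/15) dy by parts with u = y, dv = (2*sin(3*y)/15) dy, so v = -2*cos(3*y)/45: now -y**2*sin(3*y)/15 - 2*y*cos(3*y)/45 + ∫(2*cos(3*y)/45) dy.
Step 3. Evaluate the standard form: now -y**2*sin(3*y)/15 - 2*y*cos(3*y)/45 + 2*sin(3*y)/135.
Answer: -y**2*sin(3*y)/15 - 2*y*cos(3*y)/45 + 2*sin(3*y)/135.


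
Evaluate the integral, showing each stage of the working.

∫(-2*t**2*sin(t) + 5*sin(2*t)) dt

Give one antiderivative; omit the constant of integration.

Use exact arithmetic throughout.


Step 1. Rewrite: now ∫(-2*t**2*sin(t)) dt + ∫(5*sin(2*t)) dt.
Step 2. Evaluate the standard form: now -5*cos(2*t)/2 + ∫(-2*t**2*sin(t)) dt.
Step 3. Integrate ∫(-2*t**2*sin(t)) dt by parts with u = t**2, dv = (-2*sin(t)) dt, so v = 2*cos(t): now 2*t**2*cos(t) - 5*cos(2*t)/2 + ∫(-4*t*cos(t)) dt.
Step 4. Integrate ∫(-4*t*cos(t)) dt by parts with u = t, dv = (-4*cos(t)) dt, so v = -4*sin(t): now 2*t**2*cos(t) - 4*t*sin(t) - 5*cos(2*t)/2 + ∫(4*sin(t)) dt.
Step 5. Evaluate the standard form: now 2*t**2*cos(t) - 4*t*sin(t) - 4*cos(t) - 5*cos(2*t)/2.
Answer: 2*t**2*cos(t) - 4*t*sin(t) - 4*cos(t) - 5*cos(2*t)/2.


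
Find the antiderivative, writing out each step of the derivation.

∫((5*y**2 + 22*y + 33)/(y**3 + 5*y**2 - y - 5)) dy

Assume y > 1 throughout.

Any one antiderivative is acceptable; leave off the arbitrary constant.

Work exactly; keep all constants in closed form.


Step 1. Decompose ∫((5*y**2 + 22*y + 33)/(y**3 + 5*y**2 - y - 5)) dy by partial fractions, (5*y**2 + 22*y + 33)/(y**3 + 5*y**2 - y - 5) = 2/(y + 5) - 2/(y + 1) + 5/(y - 1): now ∫(5/(y - 1)) dy + ∫(-2/(y + 1)) dy + ∫(2/(y + 5)) dy.
Step 2. Evaluate the standard form [assuming y > -1]: now -2*log(y + 1) + ∫(5/(y - 1)) dy + ∫(2/(y + 5)) dy.
Step 3. Evaluate the standard form [assuming y > 1]: now 5*log(y - 1) - 2*log(y + 1) + ∫(2/(y + 5)) dy.
Step 4. Evaluate the standard form [assuming y > -5]: now 5*log(y - 1) - 2*log(y + 1) + 2*log(y + 5).
Answer: 5*log(y - 1) - 2*log(y + 1) + 2*log(y + 5).


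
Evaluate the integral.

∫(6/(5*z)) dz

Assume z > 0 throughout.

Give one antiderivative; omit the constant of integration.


Answer: 6*log(z)/5.


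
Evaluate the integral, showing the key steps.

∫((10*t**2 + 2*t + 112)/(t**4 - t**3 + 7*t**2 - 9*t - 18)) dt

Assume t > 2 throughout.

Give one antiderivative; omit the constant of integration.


Step 1. Decompose ∫((10*t**2 + 2*t + 112)/(t**4 - t**3 + 7*t**2 - 9*t - 18)) dt by partial fractions, (10*t**2 + 2*t + 112)/(t**4 - t**3 + 7*t**2 - 9*t - 18) = -2/(t**2 + 9) - 4/(t + 1) + 4/(t - 2): now ∫(4/(t - 2)) dt + ∫(-4/(t + 1)) dt + ∫(-2/(t**2 + 9)) dt.
Step 2. Evaluate the standard form [assuming t > -1]: now -4*log(t + 1) + ∫(4/(t - 2)) dt + ∫(-2/(t**2 + 9)) dt.
Step 3. Evaluate the standard form [assuming t > 2]: now 4*log(t - 2) - 4*log(t + 1) + ∫(-2/(t**2 + 9)) dt.
Step 4. Evaluate the standard form: now 4*log(t - 2) - 4*log(t + 1) - 2*atan(t/3)/3.
Answer: 4*log(t - 2) - 4*log(t + 1) - 2*atan(t/3)/3.


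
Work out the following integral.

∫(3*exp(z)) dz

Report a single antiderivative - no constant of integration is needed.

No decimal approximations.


Answer: 3*exp(z).


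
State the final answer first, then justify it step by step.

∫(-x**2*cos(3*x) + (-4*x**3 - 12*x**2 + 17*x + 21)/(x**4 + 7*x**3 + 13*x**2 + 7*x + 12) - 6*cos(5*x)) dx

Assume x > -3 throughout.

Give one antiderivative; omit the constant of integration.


The answer is -x**2*sin(3*x)/3 - 2*x*cos(3*x)/9 - 3*log(x + 3) - log(x + 4) + 2*sin(3*x)/27 - 6*sin(5*x)/5 + 3*atan(x).
Step 1. Rewrite: now ∫(-x**2*cos(3*x)) dx + ∫((-4*x**3 - 12*x**2 + 17*x + 21)/(x**4 + 7*x**3 + 13*x**2 + 7*x + 12)) dx + ∫(-6*cos(5*x)) dx.
Step 2. Decompose ∫((-4*x**3 - 12*x**2 + 17*x + 21)/(x**4 + 7*x**3 + 13*x**2 + 7*x + 12)) dx by partial fractions, (-4*x**3 - 12*x**2 + 17*x + 21)/(x**4 + 7*x**3 + 13*x**2 + 7*x + 12) = 3/(x**2 + 1) - 1/(x + 4) - 3/(x + 3): now ∫(-x**2*cos(3*x)) dx + ∫(-3/(x + 3)) dx + ∫(-1/(x + 4)) dx + ∫(3/(x**2 + 1)) dx + ∫(-6*cos(5*x)) dx.
Step 3. Evaluate the standard form [assuming x > -3]: now -3*log(x + 3) + ∫(-x**2*cos(3*x)) dx + ∫(-1/(x + 4)) dx + ∫(3/(x**2 + 1)) dx + ∫(-6*cos(5*x)) dx.
Step 4. Evaluate the standard form [assuming x > -4]: now -3*log(x + 3) - log(x + 4) + ∫(-x**2*cos(3*x)) dx + ∫(3/(x**2 + 1)) dx + ∫(-6*cos(5*x)) dx.
Step 5. Evaluate the standard form: now -3*log(x + 3) - log(x + 4) + 3*atan(x) + ∫(-x**2*cos(3*x)) dx + ∫(-6*cos(5*x)) dx.
Step 6. Evaluate the standard form: now -3*log(x + 3) - log(x + 4) - 6*sin(5*x)/5 + 3*atan(x) + ∫(-x**2*cos(3*x)) dx.
Step 7. Integrate ∫(-x**2*cos(3*x)) dx by parts with u = x**2, dv = (-cos(3*x)) dx, so v = -sin(3*x)/3: now -x**2*sin(3*x)/3 - 3*log(x + 3) - log(x + 4) - 6*sin(5*x)/5 + 3*atan(x) + ∫(2*x*sin(3*x)/3) dx.
Step 8. Integrate ∫(2*x*sin(3*x)/3) dx by parts with u = x, dv = (2*sin(3*x)/3) dx, so v = -2*cos(3*x)/9: now -x**2*sin(3*x)/3 - 2*x*cos(3*x)/9 - 3*log(x + 3) - log(x + 4) - 6*sin(5*x)/5 + 3*atan(x) + ∫(2*cos(3*x)/9) dx.
Step 9. Evaluate the standard form: now -x**2*sin(3*x)/3 - 2*x*cos(3*x)/9 - 3*log(x + 3) - log(x + 4) + 2*sin(3*x)/27 - 6*sin(5*x)/5 + 3*atan(x).
Answer: -x**2*sin(3*x)/3 - 2*x*cos(3*x)/9 - 3*log(x + 3) - log(x + 4) + 2*sin(3*x)/27 - 6*sin(5*x)/5 + 3*atan(x).


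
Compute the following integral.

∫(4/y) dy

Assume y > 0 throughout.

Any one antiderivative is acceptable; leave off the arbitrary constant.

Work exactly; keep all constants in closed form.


Answer: 4*log(y).


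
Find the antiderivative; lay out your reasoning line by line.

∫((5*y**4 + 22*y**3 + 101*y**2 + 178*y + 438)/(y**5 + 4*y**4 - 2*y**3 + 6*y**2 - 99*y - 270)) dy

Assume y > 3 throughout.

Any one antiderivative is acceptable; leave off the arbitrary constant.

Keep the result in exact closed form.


Step 1. Decompose ∫((5*y**4 + 22*y**3 + 101*y**2 + 178*y + 438)/(y**5 + 4*y**4 - 2*y**3 + 6*y**2 - 99*y - 270)) dy by partial fractions, (5*y**4 + 22*y**3 + 101*y**2 + 178*y + 438)/(y**5 + 4*y**4 - 2*y**3 + 6*y**2 - 99*y - 270) = 1/(y**2 + 9) + 3/(y + 5) - 2/(y + 2) + 4/(y - 3): now ∫(4/(y - 3)) dy + ∫(-2/(y + 2)) dy + ∫(3/(y + 5)) dy + ∫(1/(y**2 + 9)) dy.
Step 2. Evaluate the standard form [assuming y > 3]: now 4*log(y - 3) + ∫(-2/(y + 2)) dy + ∫(3/(y + 5)) dy + ∫(1/(y**2 + 9)) dy.
Step 3. Evaluate the standard form [assuming y > -5]: now 4*log(y - 3) + 3*log(y + 5) + ∫(-2/(y + 2)) dy + ∫(1/(y**2 + 9)) dy.
Step 4. Evaluate the standard form [assuming y > -2]: now 4*log(y - 3) - 2*log(y + 2) + 3*log(y + 5) + ∫(1/(y**2 + 9)) dy.
Step 5. Evaluate the standard form: now 4*log(y - 3) - 2*log(y + 2) + 3*log(y + 5) + atan(y/3)/3.
Answer: 4*log(y - 3) - 2*log(y + 2) + 3*log(y + 5) + atan(y/3)/3.


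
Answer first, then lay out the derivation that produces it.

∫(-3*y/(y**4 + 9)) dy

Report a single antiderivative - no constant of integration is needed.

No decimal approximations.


The answer is -atan(y**2/3)/2.
Step 1. Substitute u = y**2, turning ∫(-3*y/(y**4 + 9)) dy into ∫(-3/(2*(u**2 + 9))) du: now ∫(-3/(2*(u**2 + 9))) du.
Step 2. Evaluate the standard form: now -atan(u/3)/2.
Step 3. Substitute back u = y**2: now -atan(y**2/3)/2.
Answer: -atan(y**2/3)/2.


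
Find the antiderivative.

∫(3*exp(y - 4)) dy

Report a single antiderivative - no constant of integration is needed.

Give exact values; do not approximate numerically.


Answer: 3*exp(y - 4).


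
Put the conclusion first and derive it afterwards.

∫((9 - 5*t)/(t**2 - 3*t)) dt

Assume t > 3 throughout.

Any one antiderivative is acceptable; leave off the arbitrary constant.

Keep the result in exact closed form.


The answer is -3*log(t) - 2*log(t - 3).
Step 1. Decompose ∫((9 - 5*t)/(t**2 - 3*t)) dt by partial fractions, (9 - 5*t)/(t**2 - 3*t) = -2/(t - 3) - 3/t: now ∫(-3/t) dt + ∫(-2/(t - 3)) dt.
Step 2. Evaluate the standard form [assuming t > 0]: now -3*log(t) + ∫(-2/(t - 3)) dt.
Step 3. Evaluate the standard form [assuming t > 3]: now -3*log(t) - 2*log(t - 3).
Answer: -3*log(t) - 2*log(t - 3).


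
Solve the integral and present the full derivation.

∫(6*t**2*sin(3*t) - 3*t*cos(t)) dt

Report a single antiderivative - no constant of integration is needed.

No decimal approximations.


Step 1. Rewrite: now ∫(-3*t*cos(t)) dt + ∫(6*t**2*sin(3*t)) dt.
Step 2. Integrate ∫(-3*t*cos(t)) dt by parts with u = t, dv = (-3*cos(t)) dt, so v = -3*sin(t): now -3*t*sin(t) + ∫(6*t**2*sin(3*t)) dt + ∫(3*sin(t)) dt.
Step 3. Evaluate the standard form: now -3*t*sin(t) - 3*cos(t) + ∫(6*t**2*sin(3*t)) dt.
Step 4. Integrate ∫(6*t**2*sin(3*t)) dt by parts with u = t**2, dv = (6*sin(3*t)) dt, so v = -2*cos(3*t): now -2*t**2*cos(3*t) - 3*t*sin(t) - 3*cos(t) + ∫(4*t*cos(3*t)) dt.
Step 5. Integrate ∫(4*t*cos(3*t)) dt by parts with u = t, dv = (4*cos(3*t)) dt, so v = 4*sin(3*t)/3: now -2*t**2*cos(3*t) - 3*t*sin(t) + 4*t*sin(3*t)/3 - 3*cos(t) + ∫(-4*sin(3*t)/3) dt.
Step 6. Evaluate the standard form: now -2*t**2*cos(3*t) - 3*t*sin(t) + 4*t*sin(3*t)/3 - 3*cos(t) + 4*cos(3*t)/9.
Answer: -2*t**2*cos(3*t) - 3*t*sin(t) + 4*t*sin(3*t)/3 - 3*cos(t) + 4*cos(3*t)/9.


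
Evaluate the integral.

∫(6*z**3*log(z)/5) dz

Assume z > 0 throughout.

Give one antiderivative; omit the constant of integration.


Answer: 3*z**4*log(z)/10 - 3*z**4/40.


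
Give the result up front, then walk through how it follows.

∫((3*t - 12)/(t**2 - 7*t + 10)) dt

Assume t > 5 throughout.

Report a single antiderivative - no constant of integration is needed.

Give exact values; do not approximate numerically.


The answer is log(t - 5) + 2*log(t - 2).
Step 1. Decompose ∫((3*t - 12)/(t**2 - 7*t + 10)) dt by partial fractions, (3*t - 12)/(t**2 - 7*t + 10) = 2/(t - 2) + 1/(t - 5): now ∫(1/(t - 5)) dt + ∫(2/(t - 2)) dt.
Step 2. Evaluate the standard form [assuming t > 2]: now 2*log(t - 2) + ∫(1/(t - 5)) dt.
Step 3. Evaluate the standard form [assuming t > 5]: now log(t - 5) + 2*log(t - 2).
Answer: log(t - 5) + 2*log(t - 2).


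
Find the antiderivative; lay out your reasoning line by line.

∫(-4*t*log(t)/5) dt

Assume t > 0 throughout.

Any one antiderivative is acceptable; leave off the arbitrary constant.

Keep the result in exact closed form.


Step 1. Integrate ∫(-4*t*log(t)/5) dt by parts with u = log(t), dv = (-4*t/5) dt, so v = -2*t**2/5 [assuming t > 0]: now -2*t**2*log(t)/5 + ∫(2*t/5) dt.
Step 2. Evaluate the standard form: now -2*t**2*log(t)/5 + t**2/5.
Answer: -2*t**2*log(t)/5 + t**2/5.


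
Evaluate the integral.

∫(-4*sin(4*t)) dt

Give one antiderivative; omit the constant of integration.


Answer: cos(4*t).


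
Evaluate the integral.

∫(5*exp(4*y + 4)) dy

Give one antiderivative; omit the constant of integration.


Answer: 5*exp(4*y + 4)/4.


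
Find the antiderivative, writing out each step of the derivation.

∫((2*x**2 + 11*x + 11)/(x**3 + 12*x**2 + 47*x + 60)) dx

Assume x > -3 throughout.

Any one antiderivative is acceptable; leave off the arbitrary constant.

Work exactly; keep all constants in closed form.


Step 1. Decompose ∫((2*x**2 + 11*x + 11)/(x**3 + 12*x**2 + 47*x + 60)) dx by partial fractions, (2*x**2 + 11*x + 11)/(x**3 + 12*x**2 + 47*x + 60) = 3/(x + 5) + 1/(x + 4) - 2/(x + 3): now ∫(-2/(x + 3)) dx + ∫(1/(x + 4)) dx + ∫(3/(x + 5)) dx.
Step 2. Evaluate the standard form [assuming x > -4]: now log(x + 4) + ∫(-2/(x + 3)) dx + ∫(3/(x + 5)) dx.
Step 3. Evaluate the standard form [assuming x > -5]: now log(x + 4) + 3*log(x + 5) + ∫(-2/(x + 3)) dx.
Step 4. Evaluate the standard form [assuming x > -3]: now -2*log(x + 3) + log(x + 4) + 3*log(x + 5).
Answer: -2*log(x + 3) + log(x + 4) + 3*log(x + 5).


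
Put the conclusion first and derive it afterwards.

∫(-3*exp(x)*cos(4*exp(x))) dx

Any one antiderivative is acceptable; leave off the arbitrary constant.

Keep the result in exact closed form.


The answer is -3*sin(4*exp(x))/4.
Step 1. Substitute u = exp(x), turning ∫(-3*exp(x)*cos(4*exp(x))) dx into ∫(-3*cos(4*u)) du: now ∫(-3*cos(4*u)) du.
Step 2. Evaluate the standard form: now -3*sin(4*u)/4.
Step 3. Substitute back u = exp(x): now -3*sin(4*exp(x))/4.
Answer: -3*sin(4*exp(x))/4.


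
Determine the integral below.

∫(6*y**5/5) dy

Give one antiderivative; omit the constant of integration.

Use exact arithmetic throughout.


Answer: y**6/5.


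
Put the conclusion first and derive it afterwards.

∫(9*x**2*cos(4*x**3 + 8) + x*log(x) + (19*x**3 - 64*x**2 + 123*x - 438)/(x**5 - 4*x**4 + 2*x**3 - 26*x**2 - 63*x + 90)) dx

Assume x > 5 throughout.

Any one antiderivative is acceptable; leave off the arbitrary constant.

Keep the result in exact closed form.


The answer is x**2*log(x)/2 - x**2/4 + log(x - 5) + 3*log(x - 1) - 4*log(x + 2) + 3*sin(4*x**3 + 8)/4 + atan(x/3).
Step 1. Rewrite: now ∫(x*log(x)) dx + ∫(9*x**2*cos(4*x**3 + 8)) dx + ∫((19*x**3 - 64*x**2 + 123*x - 438)/(x**5 - 4*x**4 + 2*x**3 - 26*x**2 - 63*x + 90)) dx.
Step 2. Integrate ∫(x*log(x)) dx by parts with u = log(x), dv = (x) dx, so v = x**2/2 [assuming x > 0]: now x**2*log(x)/2 + ∫(-x/2) dx + ∫(9*x**2*cos(4*x**3 + 8)) dx + ∫((19*x**3 - 64*x**2 + 123*x - 438)/(x**5 - 4*x**4 + 2*x**3 - 26*x**2 - 63*x + 90)) dx.
Step 3. Evaluate the standard form: now x**2*log(x)/2 - x**2/4 + ∫(9*x**2*cos(4*x**3 + 8)) dx + ∫((19*x**3 - 64*x**2 + 123*x - 438)/(x**5 - 4*x**4 + 2*x**3 - 26*x**2 - 63*x + 90)) dx.
Step 4. Substitute u = x**3 + 2, turning ∫(9*x**2*cos(4*x**3 + 8)) dx into ∫(3*cos(4*u)) du: now x**2*log(x)/2 - x**2/4 + ∫((19*x**3 - 64*x**2 + 123*x - 438)/(x**5 - 4*x**4 + 2*x**3 - 26*x**2 - 63*x + 90)) dx + ∫(3*cos(4*u)) du.
Step 5. Evaluate the standard form: now x**2*log(x)/2 - x**2/4 + 3*sin(4*u)/4 + ∫((19*x**3 - 64*x**2 + 123*x - 438)/(x**5 - 4*x**4 + 2*x**3 - 26*x**2 - 63*x + 90)) dx.
Step 6. Substitute back u = x**3 + 2: now x**2*log(x)/2 - x**2/4 + 3*sin(4*x**3 + 8)/4 + ∫((19*x**3 - 64*x**2 + 123*x - 438)/(x**5 - 4*x**4 + 2*x**3 - 26*x**2 - 63*x + 90)) dx.
Step 7. Decompose ∫((19*x**3 - 64*x**2 + 123*x - 438)/(x**5 - 4*x**4 + 2*x**3 - 26*x**2 - 63*x + 90)) dx by partial fractions, (19*x**3 - 64*x**2 + 123*x - 438)/(x**5 - 4*x**4 + 2*x**3 - 26*x**2 - 63*x + 90) = 3/(x**2 + 9) - 4/(x + 2) + 3/(x - 1) + 1/(x - 5): now x**2*log(x)/2 - x**2/4 + 3*sin(4*x**3 + 8)/4 + ∫(1/(x - 5)) dx + ∫(3/(x - 1)) dx + ∫(-4/(x + 2)) dx + ∫(3/(x**2 + 9)) dx.
Step 8. Evaluate the standard form [assuming x > 5]: now x**2*log(x)/2 - x**2/4 + log(x - 5) + 3*sin(4*x**3 + 8)/4 + ∫(3/(x - 1)) dx + ∫(-4/(x + 2)) dx + ∫(3/(x**2 + 9)) dx.
Step 9. Evaluate the standard form [assuming x > -2]: now x**2*log(x)/2 - x**2/4 + log(x - 5) - 4*log(x + 2) + 3*sin(4*x**3 + 8)/4 + ∫(3/(x - 1)) dx + ∫(3/(x**2 + 9)) dx.
Step 10. Evaluate the standard form [assuming x > 1]: now x**2*log(x)/2 - x**2/4 + log(x - 5) + 3*log(x - 1) - 4*log(x + 2) + 3*sin(4*x**3 + 8)/4 + ∫(3/(x**2 + 9)) dx.
Step 11. Evaluate the standard form: now x**2*log(x)/2 - x**2/4 + log(x - 5) + 3*log(x - 1) - 4*log(x + 2) + 3*sin(4*x**3 + 8)/4 + atan(x/3).
Answer: x**2*log(x)/2 - x**2/4 + log(x - 5) + 3*log(x - 1) - 4*log(x + 2) + 3*sin(4*x**3 + 8)/4 + atan(x/3).


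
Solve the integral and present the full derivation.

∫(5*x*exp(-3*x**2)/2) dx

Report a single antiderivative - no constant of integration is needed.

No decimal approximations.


Step 1. Substitute u = x**2, turning ∫(5*x*exp(-3*x**2)/2) dx into ∫(5*exp(-3*u)/4) du: now ∫(5*exp(-3*u)/4) du.
Step 2. Evaluate the standard form: now -5*exp(-3*u)/12.
Step 3. Substitute back u = x**2: now -5*exp(-3*x**2)/12.
Answer: -5*exp(-3*x**2)/12.


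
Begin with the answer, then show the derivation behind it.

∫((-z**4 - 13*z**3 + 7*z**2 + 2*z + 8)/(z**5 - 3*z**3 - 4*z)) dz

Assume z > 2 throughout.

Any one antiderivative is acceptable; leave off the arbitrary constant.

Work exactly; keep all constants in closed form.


The answer is -2*log(z) - 2*log(z - 2) + 3*log(z + 2) - 3*atan(z).
Step 1. Decompose ∫((-z**4 - 13*z**3 + 7*z**2 + 2*z + 8)/(z**5 - 3*z**3 - 4*z)) dz by partial fractions, (-z**4 - 13*z**3 + 7*z**2 + 2*z + 8)/(z**5 - 3*z**3 - 4*z) = -3/(z**2 + 1) + 3/(z + 2) - 2/(z - 2) - 2/z: now ∫(-2/z) dz + ∫(-2/(z - 2)) dz + ∫(3/(z + 2)) dz + ∫(-3/(z**2 + 1)) dz.
Step 2. Evaluate the standard form [assuming z > -2]: now 3*log(z + 2) + ∫(-2/z) dz + ∫(-2/(z - 2)) dz + ∫(-3/(z**2 + 1)) dz.
Step 3. Evaluate the standard form [assuming z > 0]: now -2*log(z) + 3*log(z + 2) + ∫(-2/(z - 2)) dz + ∫(-3/(z**2 + 1)) dz.
Step 4. Evaluate the standard form [assuming z > 2]: now -2*log(z) - 2*log(z - 2) + 3*log(z + 2) + ∫(-3/(z**2 + 1)) dz.
Step 5. Evaluate the standard form: now -2*log(z) - 2*log(z - 2) + 3*log(z + 2) - 3*atan(z).
Answer: -2*log(z) - 2*log(z - 2) + 3*log(z + 2) - 3*atan(z).


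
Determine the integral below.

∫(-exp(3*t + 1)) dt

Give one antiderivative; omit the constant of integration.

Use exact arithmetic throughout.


Answer: -exp(3*t + 1)/3.


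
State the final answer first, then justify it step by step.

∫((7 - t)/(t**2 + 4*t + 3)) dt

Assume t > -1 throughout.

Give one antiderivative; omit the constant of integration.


The answer is 4*log(t + 1) - 5*log(t + 3).
Step 1. Decompose ∫((7 - t)/(t**2 + 4*t + 3)) dt by partial fractions, (7 - t)/(t**2 + 4*t + 3) = -5/(t + 3) + 4/(t + 1): now ∫(4/(t + 1)) dt + ∫(-5/(t + 3)) dt.
Step 2. Evaluate the standard form [assuming t > -3]: now -5*log(t + 3) + ∫(4/(t + 1)) dt.
Step 3. Evaluate the standard form [assuming t > -1]: now 4*log(t + 1) - 5*log(t + 3).
Answer: 4*log(t + 1) - 5*log(t + 3).


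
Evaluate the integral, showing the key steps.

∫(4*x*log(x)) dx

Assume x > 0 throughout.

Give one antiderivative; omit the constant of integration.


Step 1. Integrate ∫(4*x*log(x)) dx by parts with u = log(x), dv = (4*x) dx, so v = 2*x**2 [assuming x > 0]: now 2*x**2*log(x) + ∫(-2*x) dx.
Step 2. Evaluate the standard form: now 2*x**2*log(x) - x**2.
Answer: 2*x**2*log(x) - x**2.


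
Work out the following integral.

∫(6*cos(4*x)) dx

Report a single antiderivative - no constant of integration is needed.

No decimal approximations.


Answer: 3*sin(4*x)/2.


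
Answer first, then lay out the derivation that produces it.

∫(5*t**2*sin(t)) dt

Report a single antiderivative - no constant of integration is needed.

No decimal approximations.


The answer is -5*t**2*cos(t) + 10*t*sin(t) + 10*cos(t).
Step 1. Integrate ∫(5*t**2*sin(t)) dt by parts with u = t**2, dv = (5*sin(t)) dt, so v = -5*cos(t): now -5*t**2*cos(t) + ∫(10*t*cos(t)) dt.
Step 2. Integrate ∫(10*t*cos(t)) dt by parts with u = t, dv = (10*cos(t)) dt, so v = 10*sin(t): now -5*t**2*cos(t) + 10*t*sin(t) + ∫(-10*sin(t)) dt.
Step 3. Evaluate the standard form: now -5*t**2*cos(t) + 10*t*sin(t) + 10*cos(t).
Answer: -5*t**2*cos(t) + 10*t*sin(t) + 10*cos(t).


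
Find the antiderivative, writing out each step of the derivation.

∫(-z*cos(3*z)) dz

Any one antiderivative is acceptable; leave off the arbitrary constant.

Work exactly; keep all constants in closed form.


Step 1. Integrate ∫(-z*cos(3*z)) dz by parts with u = z, dv = (-cos(3*z)) dz, so v = -sin(3*z)/3: now -z*sin(3*z)/3 + ∫(sin(3*z)/3) dz.
Step 2. Evaluate the standard form: now -z*sin(3*z)/3 - cos(3*z)/9.
Answer: -z*sin(3*z)/3 - cos(3*z)/9.


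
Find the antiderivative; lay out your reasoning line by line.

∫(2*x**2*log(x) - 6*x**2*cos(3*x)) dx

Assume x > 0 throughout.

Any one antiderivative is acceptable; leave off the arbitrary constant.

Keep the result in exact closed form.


Step 1. Rewrite: now ∫(2*x**2*log(x)) dx + ∫(-6*x**2*cos(3*x)) dx.
Step 2. Integrate ∫(-6*x**2*cos(3*x)) dx by parts with u = x**2, dv = (-6*cos(3*x)) dx, so v = -2*sin(3*x): now -2*x**2*sin(3*x) + ∫(4*x*sin(3*x)) dx + ∫(2*x**2*log(x)) dx.
Step 3. Integrate ∫(4*x*sin(3*x)) dx by parts with u = x, dv = (4*sin(3*x)) dx, so v = -4*cos(3*x)/3: now -2*x**2*sin(3*x) - 4*x*cos(3*x)/3 + ∫(2*x**2*log(x)) dx + ∫(4*cos(3*x)/3) dx.
Step 4. Evaluate the standard form: now -2*x**2*sin(3*x) - 4*x*cos(3*x)/3 + 4*sin(3*x)/9 + ∫(2*x**2*log(x)) dx.
Step 5. Integrate ∫(2*x**2*log(x)) dx by parts with u = log(x), dv = (2*x**2) dx, so v = 2*x**3/3 [assuming x > 0]: now 2*x**3*log(x)/3 - 2*x**2*sin(3*x) - 4*x*cos(3*x)/3 + 4*sin(3*x)/9 + ∫(-2*x**2/3) dx.
Step 6. Evaluate the standard form: now 2*x**3*log(x)/3 - 2*x**3/9 - 2*x**2*sin(3*x) - 4*x*cos(3*x)/3 + 4*sin(3*x)/9.
Answer: 2*x**3*log(x)/3 - 2*x**3/9 - 2*x**2*sin(3*x) - 4*x*cos(3*x)/3 + 4*sin(3*x)/9.


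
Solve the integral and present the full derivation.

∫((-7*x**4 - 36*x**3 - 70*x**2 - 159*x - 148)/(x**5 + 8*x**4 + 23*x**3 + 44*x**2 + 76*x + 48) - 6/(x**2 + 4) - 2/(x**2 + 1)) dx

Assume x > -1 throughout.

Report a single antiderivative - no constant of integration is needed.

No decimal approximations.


Step 1. Rewrite: now ∫((-7*x**4 - 36*x**3 - 70*x**2 - 159*x - 148)/(x**5 + 8*x**4 + 23*x**3 + 44*x**2 + 76*x + 48)) dx + ∫(-2/(x**2 + 1)) dx + ∫(-6/(x**2 + 4)) dx.
Step 2. Evaluate the standard form: now -2*atan(x) + ∫((-7*x**4 - 36*x**3 - 70*x**2 - 159*x - 148)/(x**5 + 8*x**4 + 23*x**3 + 44*x**2 + 76*x + 48)) dx + ∫(-6/(x**2 + 4)) dx.
Step 3. Evaluate the standard form: now -3*atan(x/2) - 2*atan(x) + ∫((-7*x**4 - 36*x**3 - 70*x**2 - 159*x - 148)/(x**5 + 8*x**4 + 23*x**3 + 44*x**2 + 76*x + 48)) dx.
Step 4. Decompose ∫((-7*x**4 - 36*x**3 - 70*x**2 - 159*x - 148)/(x**5 + 8*x**4 + 23*x**3 + 44*x**2 + 76*x + 48)) dx by partial fractions, (-7*x**4 - 36*x**3 - 70*x**2 - 159*x - 148)/(x**5 + 8*x**4 + 23*x**3 + 44*x**2 + 76*x + 48) = -1/(x**2 + 4) - 2/(x + 4) - 4/(x + 3) - 1/(x + 1): now -3*atan(x/2) - 2*atan(x) + ∫(-1/(x + 1)) dx + ∫(-4/(x + 3)) dx + ∫(-2/(x + 4)) dx + ∫(-1/(x**2 + 4)) dx.
Step 5. Evaluate the standard form [assuming x > -4]: now -2*log(x + 4) - 3*atan(x/2) - 2*atan(x) + ∫(-1/(x + 1)) dx + ∫(-4/(x + 3)) dx + ∫(-1/(x**2 + 4)) dx.
Step 6. Evaluate the standard form [assuming x > -1]: now -log(x + 1) - 2*log(x + 4) - 3*atan(x/2) - 2*atan(x) + ∫(-4/(x + 3)) dx + ∫(-1/(x**2 + 4)) dx.
Step 7. Evaluate the standard form [assuming x > -3]: now -log(x + 1) - 4*log(x + 3) - 2*log(x + 4) - 3*atan(x/2) - 2*atan(x) + ∫(-1/(x**2 + 4)) dx.
Step 8. Evaluate the standard form: now -log(x + 1) - 4*log(x + 3) - 2*log(x + 4) - 7*atan(x/2)/2 - 2*atan(x).
Answer: -log(x + 1) - 4*log(x + 3) - 2*log(x + 4) - 7*atan(x/2)/2 - 2*atan(x).
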